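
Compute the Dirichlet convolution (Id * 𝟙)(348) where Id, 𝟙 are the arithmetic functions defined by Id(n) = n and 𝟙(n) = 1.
(Id * 𝟙)(348) = 840

Divisors of 348: [1, 2, 3, 4, 6, 12, 29, 58, 87, 116, 174, 348]. For each d | 348:
  d = 1: Id(1) · 𝟙(348/1) = 1 · 1 = 1
  d = 2: Id(2) · 𝟙(348/2) = 2 · 1 = 2
  d = 3: Id(3) · 𝟙(348/3) = 3 · 1 = 3
  d = 4: Id(4) · 𝟙(348/4) = 4 · 1 = 4
  d = 6: Id(6) · 𝟙(348/6) = 6 · 1 = 6
  d = 12: Id(12) · 𝟙(348/12) = 12 · 1 = 12
  d = 29: Id(29) · 𝟙(348/29) = 29 · 1 = 29
  d = 58: Id(58) · 𝟙(348/58) = 58 · 1 = 58
  d = 87: Id(87) · 𝟙(348/87) = 87 · 1 = 87
  d = 116: Id(116) · 𝟙(348/116) = 116 · 1 = 116
  d = 174: Id(174) · 𝟙(348/174) = 174 · 1 = 174
  d = 348: Id(348) · 𝟙(348/348) = 348 · 1 = 348
Summing: (Id * 𝟙)(348) = 1 + 2 + 3 + 4 + 6 + 12 + 29 + 58 + 87 + 116 + 174 + 348 = 840.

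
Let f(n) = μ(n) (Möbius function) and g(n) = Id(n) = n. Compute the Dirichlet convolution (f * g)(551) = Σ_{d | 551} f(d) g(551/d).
(μ * Id)(551) = 504

Divisors of 551: [1, 19, 29, 551]. For each d | 551:
  d = 1: μ(1) · Id(551/1) = 1 · 551 = 551
  d = 19: μ(19) · Id(551/19) = -1 · 29 = -29
  d = 29: μ(29) · Id(551/29) = -1 · 19 = -19
  d = 551: μ(551) · Id(551/551) = 1 · 1 = 1
Summing: (μ * Id)(551) = 551 + -29 + -19 + 1 = 504.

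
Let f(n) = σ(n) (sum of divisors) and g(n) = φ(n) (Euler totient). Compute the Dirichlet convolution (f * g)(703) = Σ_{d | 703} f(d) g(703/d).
(σ * φ)(703) = 2812

Divisors of 703: [1, 19, 37, 703]. For each d | 703:
  d = 1: σ(1) · φ(703/1) = 1 · 648 = 648
  d = 19: σ(19) · φ(703/19) = 20 · 36 = 720
  d = 37: σ(37) · φ(703/37) = 38 · 18 = 684
  d = 703: σ(703) · φ(703/703) = 760 · 1 = 760
Summing: (σ * φ)(703) = 648 + 720 + 684 + 760 = 2812.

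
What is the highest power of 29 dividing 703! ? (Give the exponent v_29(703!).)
v_29(703!) = 24

Legendre's formula: v_p(n!) = Σ_{k ≥ 1} ⌊n / p^k⌋. For p = 29, n = 703, the terms are:
  ⌊703/29^1⌋ = ⌊703/29⌋ = 24
(the next term ⌊703/29^2⌋ = 0, terminating the sum). Summing: v_29(703!) = 24 = 24.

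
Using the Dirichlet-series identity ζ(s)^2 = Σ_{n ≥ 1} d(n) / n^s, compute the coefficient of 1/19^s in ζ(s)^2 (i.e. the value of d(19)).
d(19) = 2

ζ(s)^2 = (Σ 1/m^s)(Σ 1/k^s). The coefficient of 1/n^s in the product is the number of ordered pairs (m, k) with mk = n, which equals d(n). For n = 19, divisors are [1, 19], so d(19) = 2.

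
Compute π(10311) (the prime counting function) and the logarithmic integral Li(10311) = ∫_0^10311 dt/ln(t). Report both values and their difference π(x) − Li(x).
π(10311) = 1264;  Li(10311) ≈ 1279.85;  π(x) − Li(x) ≈ -15.85.

Direct count of primes ≤ 10311 gives π(10311) = 1264. Numerical evaluation of the logarithmic integral gives Li(10311) ≈ 1279.85. The difference π(x) − Li(x) ≈ -15.85 is typically negative for small/moderate x (Li(x) overestimates), though Littlewood's theorem shows this sign changes infinitely often.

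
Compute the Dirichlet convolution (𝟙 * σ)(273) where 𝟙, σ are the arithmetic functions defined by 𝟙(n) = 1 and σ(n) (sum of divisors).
(𝟙 * σ)(273) = 675

Divisors of 273: [1, 3, 7, 13, 21, 39, 91, 273]. For each d | 273:
  d = 1: 𝟙(1) · σ(273/1) = 1 · 448 = 448
  d = 3: 𝟙(3) · σ(273/3) = 1 · 112 = 112
  d = 7: 𝟙(7) · σ(273/7) = 1 · 56 = 56
  d = 13: 𝟙(13) · σ(273/13) = 1 · 32 = 32
  d = 21: 𝟙(21) · σ(273/21) = 1 · 14 = 14
  d = 39: 𝟙(39) · σ(273/39) = 1 · 8 = 8
  d = 91: 𝟙(91) · σ(273/91) = 1 · 4 = 4
  d = 273: 𝟙(273) · σ(273/273) = 1 · 1 = 1
Summing: (𝟙 * σ)(273) = 448 + 112 + 56 + 32 + 14 + 8 + 4 + 1 = 675.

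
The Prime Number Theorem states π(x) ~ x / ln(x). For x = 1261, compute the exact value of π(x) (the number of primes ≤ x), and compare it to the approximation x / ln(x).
π(1261) = 205;  x/ln(x) ≈ 176.62;  relative error ≈ 13.84%.

Directly count primes up to 1261: π(1261) = 205. The PNT approximation gives 1261/ln(1261) ≈ 1261/7.13966 ≈ 176.62. Relative error (π(x) − x/ln(x)) / π(x) ≈ 13.84%; the approximation is known to undercount slightly (Li(x) is a better estimate).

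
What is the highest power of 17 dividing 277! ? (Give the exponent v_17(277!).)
v_17(277!) = 16

Legendre's formula: v_p(n!) = Σ_{k ≥ 1} ⌊n / p^k⌋. For p = 17, n = 277, the terms are:
  ⌊277/17^1⌋ = ⌊277/17⌋ = 16
(the next term ⌊277/17^2⌋ = 0, terminating the sum). Summing: v_17(277!) = 16 = 16.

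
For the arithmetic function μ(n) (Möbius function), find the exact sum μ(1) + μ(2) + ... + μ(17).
Σ_{n ≤ 17} μ(n) = -2

Compute μ(n) for each 1 ≤ n ≤ 17: μ(1) = 1, μ(2) = -1, μ(3) = -1, μ(4) = 0, μ(5) = -1, μ(6) = 1, μ(7) = -1, μ(8) = 0, μ(9) = 0, μ(10) = 1, μ(11) = -1, μ(12) = 0, μ(13) = -1, μ(14) = 1, μ(15) = 1, μ(16) = 0, μ(17) = -1. Summing all 17 values: -2. (Mertens function M(x) = Σ_{n ≤ x} μ(n); on average M(x) should be small (PNT ⟺ M(x) = o(x)).)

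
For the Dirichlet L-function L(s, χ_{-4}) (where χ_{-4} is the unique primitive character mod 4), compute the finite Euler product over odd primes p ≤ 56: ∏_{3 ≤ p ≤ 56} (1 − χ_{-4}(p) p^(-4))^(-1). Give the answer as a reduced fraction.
∏ = 257364431333305770108011762895409938991497014556861335561/260241495905762991772533773778373936417391479107040051200

The odd primes p ≤ 56 are [3, 5, 7, 11, 13, 17, 19, 23, 29, 31, 37, 41, 43, 47, 53]. For each, χ(p) = 1 if p ≡ 1 mod 4, χ(p) = −1 if p ≡ 3 mod 4. Taking (1 − χ(p)/p^4)^(-1) = p^4/(p^4 − χ(p)): (1 − (-1)/3^4)^(-1) · (1 − (1)/5^4)^(-1) · (1 − (-1)/7^4)^(-1) · (1 − (-1)/11^4)^(-1) · (1 − (1)/13^4)^(-1) · (1 − (1)/17^4)^(-1) · (1 − (-1)/19^4)^(-1) · (1 − (-1)/23^4)^(-1) · (1 − (1)/29^4)^(-1) · (1 − (-1)/31^4)^(-1) · (1 − (1)/37^4)^(-1) · (1 − (1)/41^4)^(-1) · (1 − (-1)/43^4)^(-1) · (1 − (-1)/47^4)^(-1) · (1 − (1)/53^4)^(-1) = 257364431333305770108011762895409938991497014556861335561/260241495905762991772533773778373936417391479107040051200.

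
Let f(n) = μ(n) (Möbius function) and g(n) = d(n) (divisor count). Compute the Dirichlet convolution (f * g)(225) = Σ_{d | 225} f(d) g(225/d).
(μ * d)(225) = 1

Divisors of 225: [1, 3, 5, 9, 15, 25, 45, 75, 225]. For each d | 225:
  d = 1: μ(1) · d(225/1) = 1 · 9 = 9
  d = 3: μ(3) · d(225/3) = -1 · 6 = -6
  d = 5: μ(5) · d(225/5) = -1 · 6 = -6
  d = 9: μ(9) · d(225/9) = 0 · 3 = 0
  d = 15: μ(15) · d(225/15) = 1 · 4 = 4
  d = 25: μ(25) · d(225/25) = 0 · 3 = 0
  d = 45: μ(45) · d(225/45) = 0 · 2 = 0
  d = 75: μ(75) · d(225/75) = 0 · 2 = 0
  d = 225: μ(225) · d(225/225) = 0 · 1 = 0
Summing: (μ * d)(225) = 9 + -6 + -6 + 0 + 4 + 0 + 0 + 0 + 0 = 1.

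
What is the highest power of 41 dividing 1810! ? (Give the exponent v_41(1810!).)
v_41(1810!) = 45

Legendre's formula: v_p(n!) = Σ_{k ≥ 1} ⌊n / p^k⌋. For p = 41, n = 1810, the terms are:
  ⌊1810/41^1⌋ = ⌊1810/41⌋ = 44
  ⌊1810/41^2⌋ = ⌊1810/1681⌋ = 1
(the next term ⌊1810/41^3⌋ = 0, terminating the sum). Summing: v_41(1810!) = 44 + 1 = 45.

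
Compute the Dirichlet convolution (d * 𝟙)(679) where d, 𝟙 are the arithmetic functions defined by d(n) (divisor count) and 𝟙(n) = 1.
(d * 𝟙)(679) = 9

Divisors of 679: [1, 7, 97, 679]. For each d | 679:
  d = 1: d(1) · 𝟙(679/1) = 1 · 1 = 1
  d = 7: d(7) · 𝟙(679/7) = 2 · 1 = 2
  d = 97: d(97) · 𝟙(679/97) = 2 · 1 = 2
  d = 679: d(679) · 𝟙(679/679) = 4 · 1 = 4
Summing: (d * 𝟙)(679) = 1 + 2 + 2 + 4 = 9.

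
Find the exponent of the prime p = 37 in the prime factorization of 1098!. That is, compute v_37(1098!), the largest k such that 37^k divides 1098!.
v_37(1098!) = 29

Legendre's formula: v_p(n!) = Σ_{k ≥ 1} ⌊n / p^k⌋. For p = 37, n = 1098, the terms are:
  ⌊1098/37^1⌋ = ⌊1098/37⌋ = 29
(the next term ⌊1098/37^2⌋ = 0, terminating the sum). Summing: v_37(1098!) = 29 = 29.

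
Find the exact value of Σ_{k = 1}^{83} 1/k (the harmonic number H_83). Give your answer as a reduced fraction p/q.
H_83 = 3672441655127796364812512959533039359/734184632222154704090370027645633600

Direct summation: H_83 = 1 + 1/2 + ... + 1/83. The least common denominator is lcm(1, ..., 83) = 8076030954443701744994070304101969600; over this denominator the numerator is 8076030954443701744994070304101969600 + 4038015477221850872497035152050984800 + 2692010318147900581664690101367323200 + 2019007738610925436248517576025492400 + 1615206190888740348998814060820393920 + 1346005159073950290832345050683661600 + 1153718707777671677856295757728852800 + 1009503869305462718124258788012746200 + 897336772715966860554896700455774400 + 807603095444370174499407030410196960 + 734184632222154704090370027645633600 + 673002579536975145416172525341830800 + 621233150341823211153390023392459200 + 576859353888835838928147878864426400 + 538402063629580116332938020273464640 + 504751934652731359062129394006373100 + 475060644379041279117298253182468800 + 448668386357983430277448350227887200 + 425054260760194828683898437057998400 + 403801547722185087249703515205098480 + 384572902592557225952098585909617600 + 367092316111077352045185013822816800 + 351131780627987032391046534960955200 + 336501289768487572708086262670915400 + 323041238177748069799762812164078784 + 310616575170911605576695011696229600 + 299112257571988953518298900151924800 + 288429676944417919464073939432213200 + 278483826015300060172209320831102400 + 269201031814790058166469010136732320 + 260517127562700056290131300132321600 + 252375967326365679531064697003186550 + 244728210740718234696790009215211200 + 237530322189520639558649126591234400 + 230743741555534335571259151545770560 + 224334193178991715138724175113943600 + 218271106876856803918758656867620800 + 212527130380097414341949218528999200 + 207077716780607737051130007797486400 + 201900773861092543624851757602549240 + 196976364742529310853513909856145600 + 192286451296278612976049292954808800 + 187814673359155854534745821025627200 + 183546158055538676022592506911408400 + 179467354543193372110979340091154880 + 175565890313993516195523267480477600 + 171830445839227696702001495831956800 + 168250644884243786354043131335457700 + 164816958253953096836613679675550400 + 161520619088874034899881406082039392 + 158353548126347093039099417727489600 + 155308287585455802788347505848114800 + 152377942536673617830076798190603200 + 149556128785994476759149450075962400 + 146836926444430940818074005529126720 + 144214838472208959732036969716106600 + 141684753586731609561299479019332800 + 139241913007650030086104660415551200 + 136881880583791554999899496679694400 + 134600515907395029083234505068366160 + 132393950072847569590066726296753600 + 130258563781350028145065650066160800 + 128190967530852408650699528636539200 + 126187983663182839765532348501593275 + 124246630068364642230678004678491840 + 122364105370359117348395004607605600 + 120537775439458234999911497076148800 + 118765161094760319779324563295617200 + 117043926875995677463682178320318400 + 115371870777767167785629575772885280 + 113746914851319742887240426818337600 + 112167096589495857569362087556971800 + 110630561019776736232795483617835200 + 109135553438428401959379328433810400 + 107680412725916023266587604054692928 + 106263565190048707170974609264499600 + 104883518888879243441481432520804800 + 103538858390303868525565003898743200 + 102228239929667110696127472203822400 + 100950386930546271812425878801274620 + 99704085857329651172766300050641600 + 98488182371264655426756954928072800 + 97301577764381948734868316916891200 = 40396858206405760012937642554863432949, so H_83 = 40396858206405760012937642554863432949/8076030954443701744994070304101969600; reducing by gcd(40396858206405760012937642554863432949, 8076030954443701744994070304101969600) = 11 gives 3672441655127796364812512959533039359/734184632222154704090370027645633600 ≈ 5.00207. (The PNT-adjacent estimate ln(83) + γ ≈ 4.99606 matches within O(1/n).)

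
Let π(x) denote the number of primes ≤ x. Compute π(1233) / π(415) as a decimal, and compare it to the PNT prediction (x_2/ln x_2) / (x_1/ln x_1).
π(1233)/π(415) = 202/80 ≈ 2.5250;  PNT prediction ≈ 2.5165.

π(415) = 80 and π(1233) = 202, so π(1233)/π(415) ≈ 2.5250. The PNT-predicted ratio is (1233/ln(1233)) / (415/ln(415)) ≈ 2.5165. The two agree to within a few percent, as expected.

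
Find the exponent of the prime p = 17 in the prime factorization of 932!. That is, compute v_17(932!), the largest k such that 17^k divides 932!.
v_17(932!) = 57

Legendre's formula: v_p(n!) = Σ_{k ≥ 1} ⌊n / p^k⌋. For p = 17, n = 932, the terms are:
  ⌊932/17^1⌋ = ⌊932/17⌋ = 54
  ⌊932/17^2⌋ = ⌊932/289⌋ = 3
(the next term ⌊932/17^3⌋ = 0, terminating the sum). Summing: v_17(932!) = 54 + 3 = 57.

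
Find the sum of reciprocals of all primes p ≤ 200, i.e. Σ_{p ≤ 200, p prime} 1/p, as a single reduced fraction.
Σ 1/p = 15202313841027497739047080375538859939135227730139536997746371469607707132833646367/7799922041683461553249199106329813876687996789903550945093032474868511536164700810

π(200) = 46, so the primes ≤ 200 are [2, 3, 5, 7, 11, 13, 17, 19, 23, 29, 31, 37, 41, 43, 47, 53, 59, 61, 67, 71, 73, 79, 83, 89, 97, 101, 103, 107, 109, 113, 127, 131, 137, 139, 149, 151, 157, 163, 167, 173, 179, 181, 191, 193, 197, 199]. Summing 1/p over these primes: 15202313841027497739047080375538859939135227730139536997746371469607707132833646367/7799922041683461553249199106329813876687996789903550945093032474868511536164700810 ≈ 1.9490. Mertens estimate ln ln(200) + 0.2615 ≈ 1.9289.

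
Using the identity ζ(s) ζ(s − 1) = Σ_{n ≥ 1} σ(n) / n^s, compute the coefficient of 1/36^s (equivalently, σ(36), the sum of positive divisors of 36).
σ(36) = 91

In the product (Σ m^0/m^s)(Σ k / k^s) = Σ (Σ_{d | n} d) / n^s, the coefficient of 1/n^s is σ(n) = Σ_{d | n} d. For n = 36, divisors are [1, 2, 3, 4, 6, 9, 12, 18, 36]; summing: σ(36) = 91.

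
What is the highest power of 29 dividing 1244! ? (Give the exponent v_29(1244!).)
v_29(1244!) = 43

Legendre's formula: v_p(n!) = Σ_{k ≥ 1} ⌊n / p^k⌋. For p = 29, n = 1244, the terms are:
  ⌊1244/29^1⌋ = ⌊1244/29⌋ = 42
  ⌊1244/29^2⌋ = ⌊1244/841⌋ = 1
(the next term ⌊1244/29^3⌋ = 0, terminating the sum). Summing: v_29(1244!) = 42 + 1 = 43.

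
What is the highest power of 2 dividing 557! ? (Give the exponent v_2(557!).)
v_2(557!) = 552

Legendre's formula: v_p(n!) = Σ_{k ≥ 1} ⌊n / p^k⌋. For p = 2, n = 557, the terms are:
  ⌊557/2^1⌋ = ⌊557/2⌋ = 278
  ⌊557/2^2⌋ = ⌊557/4⌋ = 139
  ⌊557/2^3⌋ = ⌊557/8⌋ = 69
  ⌊557/2^4⌋ = ⌊557/16⌋ = 34
  ⌊557/2^5⌋ = ⌊557/32⌋ = 17
  ⌊557/2^6⌋ = ⌊557/64⌋ = 8
  ⌊557/2^7⌋ = ⌊557/128⌋ = 4
  ⌊557/2^8⌋ = ⌊557/256⌋ = 2
  ⌊557/2^9⌋ = ⌊557/512⌋ = 1
(the next term ⌊557/2^10⌋ = 0, terminating the sum). Summing: v_2(557!) = 278 + 139 + 69 + 34 + 17 + 8 + 4 + 2 + 1 = 552.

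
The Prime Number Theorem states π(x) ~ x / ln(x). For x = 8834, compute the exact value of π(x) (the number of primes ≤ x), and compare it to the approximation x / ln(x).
π(8834) = 1100;  x/ln(x) ≈ 972.23;  relative error ≈ 11.62%.

Directly count primes up to 8834: π(8834) = 1100. The PNT approximation gives 8834/ln(8834) ≈ 8834/9.08636 ≈ 972.23. Relative error (π(x) − x/ln(x)) / π(x) ≈ 11.62%; the approximation is known to undercount slightly (Li(x) is a better estimate).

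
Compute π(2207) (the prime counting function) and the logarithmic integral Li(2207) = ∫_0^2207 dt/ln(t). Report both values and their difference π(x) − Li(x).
π(2207) = 329;  Li(2207) ≈ 341.87;  π(x) − Li(x) ≈ -12.87.

Direct count of primes ≤ 2207 gives π(2207) = 329. Numerical evaluation of the logarithmic integral gives Li(2207) ≈ 341.87. The difference π(x) − Li(x) ≈ -12.87 is typically negative for small/moderate x (Li(x) overestimates), though Littlewood's theorem shows this sign changes infinitely often.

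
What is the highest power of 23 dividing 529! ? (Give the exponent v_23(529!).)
v_23(529!) = 24

Legendre's formula: v_p(n!) = Σ_{k ≥ 1} ⌊n / p^k⌋. For p = 23, n = 529, the terms are:
  ⌊529/23^1⌋ = ⌊529/23⌋ = 23
  ⌊529/23^2⌋ = ⌊529/529⌋ = 1
(the next term ⌊529/23^3⌋ = 0, terminating the sum). Summing: v_23(529!) = 23 + 1 = 24.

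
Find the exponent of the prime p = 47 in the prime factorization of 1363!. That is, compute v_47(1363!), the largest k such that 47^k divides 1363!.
v_47(1363!) = 29

Legendre's formula: v_p(n!) = Σ_{k ≥ 1} ⌊n / p^k⌋. For p = 47, n = 1363, the terms are:
  ⌊1363/47^1⌋ = ⌊1363/47⌋ = 29
(the next term ⌊1363/47^2⌋ = 0, terminating the sum). Summing: v_47(1363!) = 29 = 29.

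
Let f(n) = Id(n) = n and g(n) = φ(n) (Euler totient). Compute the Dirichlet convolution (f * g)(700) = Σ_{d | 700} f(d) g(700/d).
(Id * φ)(700) = 6760

Divisors of 700: [1, 2, 4, 5, 7, 10, 14, 20, 25, 28, 35, 50, 70, 100, 140, 175, 350, 700]. For each d | 700:
  d = 1: Id(1) · φ(700/1) = 1 · 240 = 240
  d = 2: Id(2) · φ(700/2) = 2 · 120 = 240
  d = 4: Id(4) · φ(700/4) = 4 · 120 = 480
  d = 5: Id(5) · φ(700/5) = 5 · 48 = 240
  d = 7: Id(7) · φ(700/7) = 7 · 40 = 280
  d = 10: Id(10) · φ(700/10) = 10 · 24 = 240
  d = 14: Id(14) · φ(700/14) = 14 · 20 = 280
  d = 20: Id(20) · φ(700/20) = 20 · 24 = 480
  d = 25: Id(25) · φ(700/25) = 25 · 12 = 300
  d = 28: Id(28) · φ(700/28) = 28 · 20 = 560
  d = 35: Id(35) · φ(700/35) = 35 · 8 = 280
  d = 50: Id(50) · φ(700/50) = 50 · 6 = 300
  d = 70: Id(70) · φ(700/70) = 70 · 4 = 280
  d = 100: Id(100) · φ(700/100) = 100 · 6 = 600
  d = 140: Id(140) · φ(700/140) = 140 · 4 = 560
  d = 175: Id(175) · φ(700/175) = 175 · 2 = 350
  d = 350: Id(350) · φ(700/350) = 350 · 1 = 350
  d = 700: Id(700) · φ(700/700) = 700 · 1 = 700
Summing: (Id * φ)(700) = 240 + 240 + 480 + 240 + 280 + 240 + 280 + 480 + 300 + 560 + 280 + 300 + 280 + 600 + 560 + 350 + 350 + 700 = 6760.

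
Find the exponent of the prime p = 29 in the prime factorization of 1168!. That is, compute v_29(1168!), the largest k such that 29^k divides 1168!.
v_29(1168!) = 41

Legendre's formula: v_p(n!) = Σ_{k ≥ 1} ⌊n / p^k⌋. For p = 29, n = 1168, the terms are:
  ⌊1168/29^1⌋ = ⌊1168/29⌋ = 40
  ⌊1168/29^2⌋ = ⌊1168/841⌋ = 1
(the next term ⌊1168/29^3⌋ = 0, terminating the sum). Summing: v_29(1168!) = 40 + 1 = 41.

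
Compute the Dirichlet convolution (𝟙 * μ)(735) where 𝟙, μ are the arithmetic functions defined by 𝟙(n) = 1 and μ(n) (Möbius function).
(𝟙 * μ)(735) = 0

Divisors of 735: [1, 3, 5, 7, 15, 21, 35, 49, 105, 147, 245, 735]. For each d | 735:
  d = 1: 𝟙(1) · μ(735/1) = 1 · 0 = 0
  d = 3: 𝟙(3) · μ(735/3) = 1 · 0 = 0
  d = 5: 𝟙(5) · μ(735/5) = 1 · 0 = 0
  d = 7: 𝟙(7) · μ(735/7) = 1 · -1 = -1
  d = 15: 𝟙(15) · μ(735/15) = 1 · 0 = 0
  d = 21: 𝟙(21) · μ(735/21) = 1 · 1 = 1
  d = 35: 𝟙(35) · μ(735/35) = 1 · 1 = 1
  d = 49: 𝟙(49) · μ(735/49) = 1 · 1 = 1
  d = 105: 𝟙(105) · μ(735/105) = 1 · -1 = -1
  d = 147: 𝟙(147) · μ(735/147) = 1 · -1 = -1
  d = 245: 𝟙(245) · μ(735/245) = 1 · -1 = -1
  d = 735: 𝟙(735) · μ(735/735) = 1 · 1 = 1
Summing: (𝟙 * μ)(735) = 0 + 0 + 0 + -1 + 0 + 1 + 1 + 1 + -1 + -1 + -1 + 1 = 0.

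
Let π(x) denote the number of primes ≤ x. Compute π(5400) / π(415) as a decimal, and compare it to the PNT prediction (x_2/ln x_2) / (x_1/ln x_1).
π(5400)/π(415) = 712/80 ≈ 8.9000;  PNT prediction ≈ 9.1272.

π(415) = 80 and π(5400) = 712, so π(5400)/π(415) ≈ 8.9000. The PNT-predicted ratio is (5400/ln(5400)) / (415/ln(415)) ≈ 9.1272. The two agree to within a few percent, as expected.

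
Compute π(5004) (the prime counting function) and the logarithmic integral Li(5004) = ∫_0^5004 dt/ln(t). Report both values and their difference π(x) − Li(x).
π(5004) = 670;  Li(5004) ≈ 684.75;  π(x) − Li(x) ≈ -14.75.

Direct count of primes ≤ 5004 gives π(5004) = 670. Numerical evaluation of the logarithmic integral gives Li(5004) ≈ 684.75. The difference π(x) − Li(x) ≈ -14.75 is typically negative for small/moderate x (Li(x) overestimates), though Littlewood's theorem shows this sign changes infinitely often.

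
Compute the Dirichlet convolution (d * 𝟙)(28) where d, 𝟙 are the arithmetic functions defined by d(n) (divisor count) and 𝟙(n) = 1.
(d * 𝟙)(28) = 18

Divisors of 28: [1, 2, 4, 7, 14, 28]. For each d | 28:
  d = 1: d(1) · 𝟙(28/1) = 1 · 1 = 1
  d = 2: d(2) · 𝟙(28/2) = 2 · 1 = 2
  d = 4: d(4) · 𝟙(28/4) = 3 · 1 = 3
  d = 7: d(7) · 𝟙(28/7) = 2 · 1 = 2
  d = 14: d(14) · 𝟙(28/14) = 4 · 1 = 4
  d = 28: d(28) · 𝟙(28/28) = 6 · 1 = 6
Summing: (d * 𝟙)(28) = 1 + 2 + 3 + 2 + 4 + 6 = 18.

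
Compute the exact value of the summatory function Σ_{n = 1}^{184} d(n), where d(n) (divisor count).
Σ_{n ≤ 184} d(n) = 993

Compute d(n) for each 1 ≤ n ≤ 184: d(1) = 1, d(2) = 2, d(3) = 2, d(4) = 3, d(5) = 2, d(6) = 4, d(7) = 2, d(8) = 4, d(9) = 3, d(10) = 4, d(11) = 2, d(12) = 6, d(13) = 2, d(14) = 4, d(15) = 4, d(16) = 5, d(17) = 2, d(18) = 6, d(19) = 2, d(20) = 6, d(21) = 4, d(22) = 4, d(23) = 2, d(24) = 8, d(25) = 3, d(26) = 4, d(27) = 4, d(28) = 6, d(29) = 2, d(30) = 8, d(31) = 2, d(32) = 6, d(33) = 4, d(34) = 4, d(35) = 4, d(36) = 9, d(37) = 2, d(38) = 4, d(39) = 4, d(40) = 8, d(41) = 2, d(42) = 8, d(43) = 2, d(44) = 6, d(45) = 6, d(46) = 4, d(47) = 2, d(48) = 10, d(49) = 3, d(50) = 6, d(51) = 4, d(52) = 6, d(53) = 2, d(54) = 8, d(55) = 4, d(56) = 8, d(57) = 4, d(58) = 4, d(59) = 2, d(60) = 12, d(61) = 2, d(62) = 4, d(63) = 6, d(64) = 7, d(65) = 4, d(66) = 8, d(67) = 2, d(68) = 6, d(69) = 4, d(70) = 8, d(71) = 2, d(72) = 12, d(73) = 2, d(74) = 4, d(75) = 6, d(76) = 6, d(77) = 4, d(78) = 8, d(79) = 2, d(80) = 10, d(81) = 5, d(82) = 4, d(83) = 2, d(84) = 12, d(85) = 4, d(86) = 4, d(87) = 4, d(88) = 8, d(89) = 2, d(90) = 12, d(91) = 4, d(92) = 6, d(93) = 4, d(94) = 4, d(95) = 4, d(96) = 12, d(97) = 2, d(98) = 6, d(99) = 6, d(100) = 9, d(101) = 2, d(102) = 8, d(103) = 2, d(104) = 8, d(105) = 8, d(106) = 4, d(107) = 2, d(108) = 12, d(109) = 2, d(110) = 8, d(111) = 4, d(112) = 10, d(113) = 2, d(114) = 8, d(115) = 4, d(116) = 6, d(117) = 6, d(118) = 4, d(119) = 4, d(120) = 16, d(121) = 3, d(122) = 4, d(123) = 4, d(124) = 6, d(125) = 4, d(126) = 12, d(127) = 2, d(128) = 8, d(129) = 4, d(130) = 8, d(131) = 2, d(132) = 12, d(133) = 4, d(134) = 4, d(135) = 8, d(136) = 8, d(137) = 2, d(138) = 8, d(139) = 2, d(140) = 12, d(141) = 4, d(142) = 4, d(143) = 4, d(144) = 15, d(145) = 4, d(146) = 4, d(147) = 6, d(148) = 6, d(149) = 2, d(150) = 12, d(151) = 2, d(152) = 8, d(153) = 6, d(154) = 8, d(155) = 4, d(156) = 12, d(157) = 2, d(158) = 4, d(159) = 4, d(160) = 12, d(161) = 4, d(162) = 10, d(163) = 2, d(164) = 6, d(165) = 8, d(166) = 4, d(167) = 2, d(168) = 16, d(169) = 3, d(170) = 8, d(171) = 6, d(172) = 6, d(173) = 2, d(174) = 8, d(175) = 6, d(176) = 10, d(177) = 4, d(178) = 4, d(179) = 2, d(180) = 18, d(181) = 2, d(182) = 8, d(183) = 4, d(184) = 8. Summing all 184 values: 993. (Dirichlet's divisor formula: Σ_{n ≤ x} d(n) = x ln(x) + (2γ − 1) x + O(√x). For x = 184, the asymptotic estimate is ≈ 987.96.)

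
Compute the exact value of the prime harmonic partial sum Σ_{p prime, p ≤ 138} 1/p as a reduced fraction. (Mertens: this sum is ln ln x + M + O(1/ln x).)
Σ 1/p = 134916993045244813891851972880537444693266047783313727/72047817630210000485677936198920432067383702541010310

π(138) = 33, so the primes ≤ 138 are [2, 3, 5, 7, 11, 13, 17, 19, 23, 29, 31, 37, 41, 43, 47, 53, 59, 61, 67, 71, 73, 79, 83, 89, 97, 101, 103, 107, 109, 113, 127, 131, 137]. Summing 1/p over these primes: 134916993045244813891851972880537444693266047783313727/72047817630210000485677936198920432067383702541010310 ≈ 1.8726. Mertens estimate ln ln(138) + 0.2615 ≈ 1.8563.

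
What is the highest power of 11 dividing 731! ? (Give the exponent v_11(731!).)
v_11(731!) = 72

Legendre's formula: v_p(n!) = Σ_{k ≥ 1} ⌊n / p^k⌋. For p = 11, n = 731, the terms are:
  ⌊731/11^1⌋ = ⌊731/11⌋ = 66
  ⌊731/11^2⌋ = ⌊731/121⌋ = 6
(the next term ⌊731/11^3⌋ = 0, terminating the sum). Summing: v_11(731!) = 66 + 6 = 72.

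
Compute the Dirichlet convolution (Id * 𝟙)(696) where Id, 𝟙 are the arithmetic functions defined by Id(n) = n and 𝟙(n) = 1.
(Id * 𝟙)(696) = 1800

Divisors of 696: [1, 2, 3, 4, 6, 8, 12, 24, 29, 58, 87, 116, 174, 232, 348, 696]. For each d | 696:
  d = 1: Id(1) · 𝟙(696/1) = 1 · 1 = 1
  d = 2: Id(2) · 𝟙(696/2) = 2 · 1 = 2
  d = 3: Id(3) · 𝟙(696/3) = 3 · 1 = 3
  d = 4: Id(4) · 𝟙(696/4) = 4 · 1 = 4
  d = 6: Id(6) · 𝟙(696/6) = 6 · 1 = 6
  d = 8: Id(8) · 𝟙(696/8) = 8 · 1 = 8
  d = 12: Id(12) · 𝟙(696/12) = 12 · 1 = 12
  d = 24: Id(24) · 𝟙(696/24) = 24 · 1 = 24
  d = 29: Id(29) · 𝟙(696/29) = 29 · 1 = 29
  d = 58: Id(58) · 𝟙(696/58) = 58 · 1 = 58
  d = 87: Id(87) · 𝟙(696/87) = 87 · 1 = 87
  d = 116: Id(116) · 𝟙(696/116) = 116 · 1 = 116
  d = 174: Id(174) · 𝟙(696/174) = 174 · 1 = 174
  d = 232: Id(232) · 𝟙(696/232) = 232 · 1 = 232
  d = 348: Id(348) · 𝟙(696/348) = 348 · 1 = 348
  d = 696: Id(696) · 𝟙(696/696) = 696 · 1 = 696
Summing: (Id * 𝟙)(696) = 1 + 2 + 3 + 4 + 6 + 8 + 12 + 24 + 29 + 58 + 87 + 116 + 174 + 232 + 348 + 696 = 1800.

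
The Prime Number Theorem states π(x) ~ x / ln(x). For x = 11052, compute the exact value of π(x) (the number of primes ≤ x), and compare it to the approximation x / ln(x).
π(11052) = 1338;  x/ln(x) ≈ 1187.06;  relative error ≈ 11.28%.

Directly count primes up to 11052: π(11052) = 1338. The PNT approximation gives 11052/ln(11052) ≈ 11052/9.31037 ≈ 1187.06. Relative error (π(x) − x/ln(x)) / π(x) ≈ 11.28%; the approximation is known to undercount slightly (Li(x) is a better estimate).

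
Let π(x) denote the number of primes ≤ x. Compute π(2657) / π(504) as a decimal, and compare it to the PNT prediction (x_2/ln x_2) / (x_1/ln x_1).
π(2657)/π(504) = 384/96 ≈ 4.0000;  PNT prediction ≈ 4.1604.

π(504) = 96 and π(2657) = 384, so π(2657)/π(504) ≈ 4.0000. The PNT-predicted ratio is (2657/ln(2657)) / (504/ln(504)) ≈ 4.1604. The two agree to within a few percent, as expected.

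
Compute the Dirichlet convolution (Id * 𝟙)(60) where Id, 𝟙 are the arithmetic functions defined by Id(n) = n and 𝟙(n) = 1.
(Id * 𝟙)(60) = 168

Divisors of 60: [1, 2, 3, 4, 5, 6, 10, 12, 15, 20, 30, 60]. For each d | 60:
  d = 1: Id(1) · 𝟙(60/1) = 1 · 1 = 1
  d = 2: Id(2) · 𝟙(60/2) = 2 · 1 = 2
  d = 3: Id(3) · 𝟙(60/3) = 3 · 1 = 3
  d = 4: Id(4) · 𝟙(60/4) = 4 · 1 = 4
  d = 5: Id(5) · 𝟙(60/5) = 5 · 1 = 5
  d = 6: Id(6) · 𝟙(60/6) = 6 · 1 = 6
  d = 10: Id(10) · 𝟙(60/10) = 10 · 1 = 10
  d = 12: Id(12) · 𝟙(60/12) = 12 · 1 = 12
  d = 15: Id(15) · 𝟙(60/15) = 15 · 1 = 15
  d = 20: Id(20) · 𝟙(60/20) = 20 · 1 = 20
  d = 30: Id(30) · 𝟙(60/30) = 30 · 1 = 30
  d = 60: Id(60) · 𝟙(60/60) = 60 · 1 = 60
Summing: (Id * 𝟙)(60) = 1 + 2 + 3 + 4 + 5 + 6 + 10 + 12 + 15 + 20 + 30 + 60 = 168.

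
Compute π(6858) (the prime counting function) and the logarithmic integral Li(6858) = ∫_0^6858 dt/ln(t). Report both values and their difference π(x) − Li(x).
π(6858) = 882;  Li(6858) ≈ 898.27;  π(x) − Li(x) ≈ -16.27.

Direct count of primes ≤ 6858 gives π(6858) = 882. Numerical evaluation of the logarithmic integral gives Li(6858) ≈ 898.27. The difference π(x) − Li(x) ≈ -16.27 is typically negative for small/moderate x (Li(x) overestimates), though Littlewood's theorem shows this sign changes infinitely often.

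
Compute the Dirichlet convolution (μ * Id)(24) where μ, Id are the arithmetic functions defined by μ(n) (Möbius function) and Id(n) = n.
(μ * Id)(24) = 8

Divisors of 24: [1, 2, 3, 4, 6, 8, 12, 24]. For each d | 24:
  d = 1: μ(1) · Id(24/1) = 1 · 24 = 24
  d = 2: μ(2) · Id(24/2) = -1 · 12 = -12
  d = 3: μ(3) · Id(24/3) = -1 · 8 = -8
  d = 4: μ(4) · Id(24/4) = 0 · 6 = 0
  d = 6: μ(6) · Id(24/6) = 1 · 4 = 4
  d = 8: μ(8) · Id(24/8) = 0 · 3 = 0
  d = 12: μ(12) · Id(24/12) = 0 · 2 = 0
  d = 24: μ(24) · Id(24/24) = 0 · 1 = 0
Summing: (μ * Id)(24) = 24 + -12 + -8 + 0 + 4 + 0 + 0 + 0 = 8.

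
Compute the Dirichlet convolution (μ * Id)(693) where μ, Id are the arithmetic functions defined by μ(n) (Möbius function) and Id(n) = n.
(μ * Id)(693) = 360

Divisors of 693: [1, 3, 7, 9, 11, 21, 33, 63, 77, 99, 231, 693]. For each d | 693:
  d = 1: μ(1) · Id(693/1) = 1 · 693 = 693
  d = 3: μ(3) · Id(693/3) = -1 · 231 = -231
  d = 7: μ(7) · Id(693/7) = -1 · 99 = -99
  d = 9: μ(9) · Id(693/9) = 0 · 77 = 0
  d = 11: μ(11) · Id(693/11) = -1 · 63 = -63
  d = 21: μ(21) · Id(693/21) = 1 · 33 = 33
  d = 33: μ(33) · Id(693/33) = 1 · 21 = 21
  d = 63: μ(63) · Id(693/63) = 0 · 11 = 0
  d = 77: μ(77) · Id(693/77) = 1 · 9 = 9
  d = 99: μ(99) · Id(693/99) = 0 · 7 = 0
  d = 231: μ(231) · Id(693/231) = -1 · 3 = -3
  d = 693: μ(693) · Id(693/693) = 0 · 1 = 0
Summing: (μ * Id)(693) = 693 + -231 + -99 + 0 + -63 + 33 + 21 + 0 + 9 + 0 + -3 + 0 = 360.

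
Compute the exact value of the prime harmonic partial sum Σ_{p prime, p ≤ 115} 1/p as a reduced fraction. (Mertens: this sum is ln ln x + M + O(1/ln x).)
Σ 1/p = 58472171373748331322981543916880425472323867753/31610054640417607788145206291543662493274686990

π(115) = 30, so the primes ≤ 115 are [2, 3, 5, 7, 11, 13, 17, 19, 23, 29, 31, 37, 41, 43, 47, 53, 59, 61, 67, 71, 73, 79, 83, 89, 97, 101, 103, 107, 109, 113]. Summing 1/p over these primes: 58472171373748331322981543916880425472323867753/31610054640417607788145206291543662493274686990 ≈ 1.8498. Mertens estimate ln ln(115) + 0.2615 ≈ 1.8186.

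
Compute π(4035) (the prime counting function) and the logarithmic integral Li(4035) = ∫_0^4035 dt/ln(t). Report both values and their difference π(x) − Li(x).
π(4035) = 557;  Li(4035) ≈ 569.58;  π(x) − Li(x) ≈ -12.58.

Direct count of primes ≤ 4035 gives π(4035) = 557. Numerical evaluation of the logarithmic integral gives Li(4035) ≈ 569.58. The difference π(x) − Li(x) ≈ -12.58 is typically negative for small/moderate x (Li(x) overestimates), though Littlewood's theorem shows this sign changes infinitely often.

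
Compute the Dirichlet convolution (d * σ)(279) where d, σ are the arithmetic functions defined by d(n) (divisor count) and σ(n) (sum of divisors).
(d * σ)(279) = 816

Divisors of 279: [1, 3, 9, 31, 93, 279]. For each d | 279:
  d = 1: d(1) · σ(279/1) = 1 · 416 = 416
  d = 3: d(3) · σ(279/3) = 2 · 128 = 256
  d = 9: d(9) · σ(279/9) = 3 · 32 = 96
  d = 31: d(31) · σ(279/31) = 2 · 13 = 26
  d = 93: d(93) · σ(279/93) = 4 · 4 = 16
  d = 279: d(279) · σ(279/279) = 6 · 1 = 6
Summing: (d * σ)(279) = 416 + 256 + 96 + 26 + 16 + 6 = 816.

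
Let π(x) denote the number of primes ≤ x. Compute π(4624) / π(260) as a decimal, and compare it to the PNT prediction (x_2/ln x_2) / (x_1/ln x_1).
π(4624)/π(260) = 624/55 ≈ 11.3455;  PNT prediction ≈ 11.7187.

π(260) = 55 and π(4624) = 624, so π(4624)/π(260) ≈ 11.3455. The PNT-predicted ratio is (4624/ln(4624)) / (260/ln(260)) ≈ 11.7187. The two agree to within a few percent, as expected.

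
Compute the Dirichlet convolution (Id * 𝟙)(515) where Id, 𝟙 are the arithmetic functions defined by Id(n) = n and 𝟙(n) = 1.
(Id * 𝟙)(515) = 624

Divisors of 515: [1, 5, 103, 515]. For each d | 515:
  d = 1: Id(1) · 𝟙(515/1) = 1 · 1 = 1
  d = 5: Id(5) · 𝟙(515/5) = 5 · 1 = 5
  d = 103: Id(103) · 𝟙(515/103) = 103 · 1 = 103
  d = 515: Id(515) · 𝟙(515/515) = 515 · 1 = 515
Summing: (Id * 𝟙)(515) = 1 + 5 + 103 + 515 = 624.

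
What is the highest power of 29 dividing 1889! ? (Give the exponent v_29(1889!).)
v_29(1889!) = 67

Legendre's formula: v_p(n!) = Σ_{k ≥ 1} ⌊n / p^k⌋. For p = 29, n = 1889, the terms are:
  ⌊1889/29^1⌋ = ⌊1889/29⌋ = 65
  ⌊1889/29^2⌋ = ⌊1889/841⌋ = 2
(the next term ⌊1889/29^3⌋ = 0, terminating the sum). Summing: v_29(1889!) = 65 + 2 = 67.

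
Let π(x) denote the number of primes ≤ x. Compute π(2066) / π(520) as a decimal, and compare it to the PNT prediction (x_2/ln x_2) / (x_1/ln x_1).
π(2066)/π(520) = 311/97 ≈ 3.2062;  PNT prediction ≈ 3.2550.

π(520) = 97 and π(2066) = 311, so π(2066)/π(520) ≈ 3.2062. The PNT-predicted ratio is (2066/ln(2066)) / (520/ln(520)) ≈ 3.2550. The two agree to within a few percent, as expected.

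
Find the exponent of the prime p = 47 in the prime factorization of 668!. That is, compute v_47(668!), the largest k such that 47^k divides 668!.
v_47(668!) = 14

Legendre's formula: v_p(n!) = Σ_{k ≥ 1} ⌊n / p^k⌋. For p = 47, n = 668, the terms are:
  ⌊668/47^1⌋ = ⌊668/47⌋ = 14
(the next term ⌊668/47^2⌋ = 0, terminating the sum). Summing: v_47(668!) = 14 = 14.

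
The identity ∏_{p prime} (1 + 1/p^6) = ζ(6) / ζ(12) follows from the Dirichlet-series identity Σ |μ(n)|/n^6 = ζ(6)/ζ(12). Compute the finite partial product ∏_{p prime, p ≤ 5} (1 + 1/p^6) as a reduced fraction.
∏ = 7414537/7290000

The primes p ≤ 5 are [2, 3, 5]. For each, (1 + 1/p^6) = (p^6 + 1)/p^6. Multiplying these fractions over p ∈ [2, 3, 5] gives 7414537/7290000. (In the limit P → ∞ this tends to ζ(6)/ζ(12).)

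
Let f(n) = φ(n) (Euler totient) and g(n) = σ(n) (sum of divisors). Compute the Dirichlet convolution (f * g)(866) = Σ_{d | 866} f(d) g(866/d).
(φ * σ)(866) = 3464

Divisors of 866: [1, 2, 433, 866]. For each d | 866:
  d = 1: φ(1) · σ(866/1) = 1 · 1302 = 1302
  d = 2: φ(2) · σ(866/2) = 1 · 434 = 434
  d = 433: φ(433) · σ(866/433) = 432 · 3 = 1296
  d = 866: φ(866) · σ(866/866) = 432 · 1 = 432
Summing: (φ * σ)(866) = 1302 + 434 + 1296 + 432 = 3464.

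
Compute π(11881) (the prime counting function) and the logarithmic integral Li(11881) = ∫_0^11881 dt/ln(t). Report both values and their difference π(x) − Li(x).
π(11881) = 1423;  Li(11881) ≈ 1448.42;  π(x) − Li(x) ≈ -25.42.

Direct count of primes ≤ 11881 gives π(11881) = 1423. Numerical evaluation of the logarithmic integral gives Li(11881) ≈ 1448.42. The difference π(x) − Li(x) ≈ -25.42 is typically negative for small/moderate x (Li(x) overestimates), though Littlewood's theorem shows this sign changes infinitely often.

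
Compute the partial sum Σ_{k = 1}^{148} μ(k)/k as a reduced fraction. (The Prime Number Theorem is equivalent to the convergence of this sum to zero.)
Σ μ(k)/k = 66670440746206079837278951558338834430808994180477323/3338215550199730022503077710549980019122111551066811030

Values of μ(k) for 1 ≤ k ≤ 148: μ(1) = 1, μ(2) = -1, μ(3) = -1, μ(5) = -1, μ(6) = 1, μ(7) = -1, μ(10) = 1, μ(11) = -1, μ(13) = -1, μ(14) = 1, μ(15) = 1, μ(17) = -1, μ(19) = -1, μ(21) = 1, μ(22) = 1, μ(23) = -1, μ(26) = 1, μ(29) = -1, μ(30) = -1, μ(31) = -1, μ(33) = 1, μ(34) = 1, μ(35) = 1, μ(37) = -1, μ(38) = 1, μ(39) = 1, μ(41) = -1, μ(42) = -1, μ(43) = -1, μ(46) = 1, μ(47) = -1, μ(51) = 1, μ(53) = -1, μ(55) = 1, μ(57) = 1, μ(58) = 1, μ(59) = -1, μ(61) = -1, μ(62) = 1, μ(65) = 1, μ(66) = -1, μ(67) = -1, μ(69) = 1, μ(70) = -1, μ(71) = -1, μ(73) = -1, μ(74) = 1, μ(77) = 1, μ(78) = -1, μ(79) = -1, μ(82) = 1, μ(83) = -1, μ(85) = 1, μ(86) = 1, μ(87) = 1, μ(89) = -1, μ(91) = 1, μ(93) = 1, μ(94) = 1, μ(95) = 1, μ(97) = -1, μ(101) = -1, μ(102) = -1, μ(103) = -1, μ(105) = -1, μ(106) = 1, μ(107) = -1, μ(109) = -1, μ(110) = -1, μ(111) = 1, μ(113) = -1, μ(114) = -1, μ(115) = 1, μ(118) = 1, μ(119) = 1, μ(122) = 1, μ(123) = 1, μ(127) = -1, μ(129) = 1, μ(130) = -1, μ(131) = -1, μ(133) = 1, μ(134) = 1, μ(137) = -1, μ(138) = -1, μ(139) = -1, μ(141) = 1, μ(142) = 1, μ(143) = 1, μ(145) = 1, μ(146) = 1, with μ = 0 on non-squarefree integers. Summing μ(k)/k for k where μ(k) ≠ 0 gives 66670440746206079837278951558338834430808994180477323/3338215550199730022503077710549980019122111551066811030 ≈ 0.0200. (PNT ⟺ this sum → 0 as n → ∞.)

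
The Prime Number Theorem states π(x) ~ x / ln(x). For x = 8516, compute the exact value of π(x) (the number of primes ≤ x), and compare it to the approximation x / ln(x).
π(8516) = 1061;  x/ln(x) ≈ 941.03;  relative error ≈ 11.31%.

Directly count primes up to 8516: π(8516) = 1061. The PNT approximation gives 8516/ln(8516) ≈ 8516/9.04970 ≈ 941.03. Relative error (π(x) − x/ln(x)) / π(x) ≈ 11.31%; the approximation is known to undercount slightly (Li(x) is a better estimate).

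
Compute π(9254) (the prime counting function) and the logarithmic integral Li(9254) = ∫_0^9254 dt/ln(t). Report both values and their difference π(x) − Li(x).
π(9254) = 1146;  Li(9254) ≈ 1164.80;  π(x) − Li(x) ≈ -18.80.

Direct count of primes ≤ 9254 gives π(9254) = 1146. Numerical evaluation of the logarithmic integral gives Li(9254) ≈ 1164.80. The difference π(x) − Li(x) ≈ -18.80 is typically negative for small/moderate x (Li(x) overestimates), though Littlewood's theorem shows this sign changes infinitely often.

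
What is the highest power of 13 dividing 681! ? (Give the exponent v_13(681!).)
v_13(681!) = 56

Legendre's formula: v_p(n!) = Σ_{k ≥ 1} ⌊n / p^k⌋. For p = 13, n = 681, the terms are:
  ⌊681/13^1⌋ = ⌊681/13⌋ = 52
  ⌊681/13^2⌋ = ⌊681/169⌋ = 4
(the next term ⌊681/13^3⌋ = 0, terminating the sum). Summing: v_13(681!) = 52 + 4 = 56.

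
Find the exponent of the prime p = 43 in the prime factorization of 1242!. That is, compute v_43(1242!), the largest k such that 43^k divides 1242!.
v_43(1242!) = 28

Legendre's formula: v_p(n!) = Σ_{k ≥ 1} ⌊n / p^k⌋. For p = 43, n = 1242, the terms are:
  ⌊1242/43^1⌋ = ⌊1242/43⌋ = 28
(the next term ⌊1242/43^2⌋ = 0, terminating the sum). Summing: v_43(1242!) = 28 = 28.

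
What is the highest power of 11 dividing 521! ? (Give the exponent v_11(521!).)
v_11(521!) = 51

Legendre's formula: v_p(n!) = Σ_{k ≥ 1} ⌊n / p^k⌋. For p = 11, n = 521, the terms are:
  ⌊521/11^1⌋ = ⌊521/11⌋ = 47
  ⌊521/11^2⌋ = ⌊521/121⌋ = 4
(the next term ⌊521/11^3⌋ = 0, terminating the sum). Summing: v_11(521!) = 47 + 4 = 51.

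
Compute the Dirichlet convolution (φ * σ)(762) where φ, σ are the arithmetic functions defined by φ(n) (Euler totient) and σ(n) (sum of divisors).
(φ * σ)(762) = 6096

Divisors of 762: [1, 2, 3, 6, 127, 254, 381, 762]. For each d | 762:
  d = 1: φ(1) · σ(762/1) = 1 · 1536 = 1536
  d = 2: φ(2) · σ(762/2) = 1 · 512 = 512
  d = 3: φ(3) · σ(762/3) = 2 · 384 = 768
  d = 6: φ(6) · σ(762/6) = 2 · 128 = 256
  d = 127: φ(127) · σ(762/127) = 126 · 12 = 1512
  d = 254: φ(254) · σ(762/254) = 126 · 4 = 504
  d = 381: φ(381) · σ(762/381) = 252 · 3 = 756
  d = 762: φ(762) · σ(762/762) = 252 · 1 = 252
Summing: (φ * σ)(762) = 1536 + 512 + 768 + 256 + 1512 + 504 + 756 + 252 = 6096.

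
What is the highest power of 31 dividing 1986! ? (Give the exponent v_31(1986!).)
v_31(1986!) = 66

Legendre's formula: v_p(n!) = Σ_{k ≥ 1} ⌊n / p^k⌋. For p = 31, n = 1986, the terms are:
  ⌊1986/31^1⌋ = ⌊1986/31⌋ = 64
  ⌊1986/31^2⌋ = ⌊1986/961⌋ = 2
(the next term ⌊1986/31^3⌋ = 0, terminating the sum). Summing: v_31(1986!) = 64 + 2 = 66.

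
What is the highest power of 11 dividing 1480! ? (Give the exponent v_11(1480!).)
v_11(1480!) = 147

Legendre's formula: v_p(n!) = Σ_{k ≥ 1} ⌊n / p^k⌋. For p = 11, n = 1480, the terms are:
  ⌊1480/11^1⌋ = ⌊1480/11⌋ = 134
  ⌊1480/11^2⌋ = ⌊1480/121⌋ = 12
  ⌊1480/11^3⌋ = ⌊1480/1331⌋ = 1
(the next term ⌊1480/11^4⌋ = 0, terminating the sum). Summing: v_11(1480!) = 134 + 12 + 1 = 147.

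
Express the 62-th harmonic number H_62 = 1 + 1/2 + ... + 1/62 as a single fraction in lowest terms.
H_62 = 928551009361054917576341971/197044480683803711251893600

Direct summation: H_62 = 1 + 1/2 + ... + 1/62. The least common denominator is lcm(1, ..., 62) = 591133442051411133755680800; over this denominator the numerator is 591133442051411133755680800 + 295566721025705566877840400 + 197044480683803711251893600 + 147783360512852783438920200 + 118226688410282226751136160 + 98522240341901855625946800 + 84447634578773019107954400 + 73891680256426391719460100 + 65681493561267903750631200 + 59113344205141113375568080 + 53739403822855557614152800 + 49261120170950927812973400 + 45471803234723933365821600 + 42223817289386509553977200 + 39408896136760742250378720 + 36945840128213195859730050 + 34772555414788890220922400 + 32840746780633951875315600 + 31112286423758480723983200 + 29556672102570556687784040 + 28149211526257673035984800 + 26869701911427778807076400 + 25701454002235266685029600 + 24630560085475463906486700 + 23645337682056445350227232 + 22735901617361966682910800 + 21893831187089301250210400 + 21111908644693254776988600 + 20383911794876245991575200 + 19704448068380371125189360 + 19068820711335843024376800 + 18472920064106597929865025 + 17913134607618519204717600 + 17386277707394445110461200 + 16889526915754603821590880 + 16420373390316975937657800 + 15976579514903003615018400 + 15556143211879240361991600 + 15157267744907977788607200 + 14778336051285278343892020 + 14417888830522222774528800 + 14074605763128836517992400 + 13747289350032817064085600 + 13434850955713889403538200 + 13136298712253580750126240 + 12850727001117633342514800 + 12577307277689598590546400 + 12315280042737731953243350 + 12063947796967574158279200 + 11822668841028222675113616 + 11590851804929630073640800 + 11367950808680983341455400 + 11153461170781342146333600 + 10946915593544650625105200 + 10747880764571111522830560 + 10555954322346627388494300 + 10370762141252826907994400 + 10191955897438122995787600 + 10019210882227307351791200 + 9852224034190185562594680 + 9690712164777231700912800 + 9534410355667921512188400 = 2785653028083164752729025913, so H_62 = 2785653028083164752729025913/591133442051411133755680800; reducing by gcd(2785653028083164752729025913, 591133442051411133755680800) = 3 gives 928551009361054917576341971/197044480683803711251893600 ≈ 4.71239. (The PNT-adjacent estimate ln(62) + γ ≈ 4.70435 matches within O(1/n).)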